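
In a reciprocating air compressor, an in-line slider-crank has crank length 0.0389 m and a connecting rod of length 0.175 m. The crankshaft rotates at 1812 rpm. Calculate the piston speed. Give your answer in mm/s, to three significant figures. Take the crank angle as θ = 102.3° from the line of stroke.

6860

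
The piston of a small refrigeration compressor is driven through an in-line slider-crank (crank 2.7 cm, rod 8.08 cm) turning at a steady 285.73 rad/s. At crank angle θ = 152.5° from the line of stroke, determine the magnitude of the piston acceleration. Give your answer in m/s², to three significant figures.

ω = 285.7 rad/s
x(θ) = r cosθ + √(L² − r² sin²θ); with ω constant, a = ω²·d²x/dθ².
d²x/dθ² = −r cosθ − r²(cos2θ)/√u − r⁴ sin²2θ/(4u^{3/2}),  u = L² − r² sin²θ = 0.00637321 m².
Substituting r = 0.027 m, L = 0.0808 m, θ = 152.5°: d²x/dθ² = +0.018536 m.
a = ω²·d²x/dθ² = (285.7)²·(+0.018536) = +1513.3 m/s²;  |a| = 1513.3 m/s².

1510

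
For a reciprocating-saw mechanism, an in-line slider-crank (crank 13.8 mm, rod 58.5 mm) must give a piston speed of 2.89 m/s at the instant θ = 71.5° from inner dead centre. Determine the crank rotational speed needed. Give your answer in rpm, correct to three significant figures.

For an in-line slider-crank, |v_piston| = rω|sinθ|·[1 + r cosθ/√(L² − r² sin²θ)].
With r = 0.0138 m, L = 0.0585 m, θ = 71.5°: the bracketed kinematic factor |dx/dθ| = 0.014092 m.
ω = v/|dx/dθ| = 2.89/0.014092 = 205.08 rad/s.
N = 60ω/(2π) = 1958.4 rpm.

1960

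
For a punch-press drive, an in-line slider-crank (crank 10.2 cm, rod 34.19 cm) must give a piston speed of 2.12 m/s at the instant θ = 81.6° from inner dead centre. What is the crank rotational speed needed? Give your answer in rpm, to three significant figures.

For an in-line slider-crank, |v_piston| = rω|sinθ|·[1 + r cosθ/√(L² − r² sin²θ)].
With r = 0.102 m, L = 0.3419 m, θ = 81.6°: the bracketed kinematic factor |dx/dθ| = 0.10551 m.
ω = v/|dx/dθ| = 2.12/0.10551 = 20.093 rad/s.
N = 60ω/(2π) = 191.88 rpm.

192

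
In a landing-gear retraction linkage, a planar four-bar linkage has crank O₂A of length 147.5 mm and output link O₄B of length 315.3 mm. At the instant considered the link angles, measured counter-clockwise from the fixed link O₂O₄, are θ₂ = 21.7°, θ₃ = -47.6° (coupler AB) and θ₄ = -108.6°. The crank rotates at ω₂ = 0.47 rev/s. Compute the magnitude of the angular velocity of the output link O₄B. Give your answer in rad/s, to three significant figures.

1.48

ω₂ = 2.953 rad/s (from 0.47 rev/s).
Differentiating the loop-closure r₂e^{iθ₂}+r₃e^{iθ₃}=r₁+r₄e^{iθ₄} gives r₂ω₂e^{iθ₂}+r₃ω₃e^{iθ₃}=r₄ω₄e^{iθ₄}.
Eliminating the other unknown: ω₄ = r₂ω₂ sin(θ₂−θ₃) / [r₄ sin(θ₄−θ₃)].
Numerator sine = +0.93544; denominator sine = -0.87462.
Result = 0.1475·2.953·(+0.93544) / (0.3153·(-0.87462)) = -1.4776 rad/s; magnitude 1.4776 rad/s.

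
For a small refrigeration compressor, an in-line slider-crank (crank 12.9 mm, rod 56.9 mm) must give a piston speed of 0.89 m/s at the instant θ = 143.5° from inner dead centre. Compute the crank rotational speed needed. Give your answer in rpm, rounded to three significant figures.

1360

For an in-line slider-crank, |v_piston| = rω|sinθ|·[1 + r cosθ/√(L² − r² sin²θ)].
With r = 0.0129 m, L = 0.0569 m, θ = 143.5°: the bracketed kinematic factor |dx/dθ| = 0.0062619 m.
ω = v/|dx/dθ| = 0.89/0.0062619 = 142.13 rad/s.
N = 60ω/(2π) = 1357.2 rpm.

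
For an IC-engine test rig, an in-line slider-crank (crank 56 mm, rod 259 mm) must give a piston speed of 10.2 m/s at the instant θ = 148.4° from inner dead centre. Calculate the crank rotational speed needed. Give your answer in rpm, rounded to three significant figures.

For an in-line slider-crank, |v_piston| = rω|sinθ|·[1 + r cosθ/√(L² − r² sin²θ)].
With r = 0.056 m, L = 0.259 m, θ = 148.4°: the bracketed kinematic factor |dx/dθ| = 0.023904 m.
ω = v/|dx/dθ| = 10.2/0.023904 = 426.7 rad/s.
N = 60ω/(2π) = 4074.7 rpm.

4070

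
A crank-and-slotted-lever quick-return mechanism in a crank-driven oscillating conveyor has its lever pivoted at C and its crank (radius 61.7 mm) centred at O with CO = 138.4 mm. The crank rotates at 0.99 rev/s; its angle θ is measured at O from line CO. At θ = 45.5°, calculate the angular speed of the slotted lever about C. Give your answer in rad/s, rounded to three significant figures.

1.74

ω = 6.22 rad/s (from 0.99 rev/s).
Crank pin A relative to C: A = (d + r cosθ, r sinθ); lever angle φ = atan2(r sinθ, d + r cosθ).
Differentiating tanφ: φ̇ = rω(d cosθ + r)/(d² + r² + 2dr cosθ).
d² + r² + 2dr cosθ = |CA|² = 0.034932 m²;  d cosθ + r = +0.15871 m.
|ω_lever| = |0.0617·6.22·+0.15871| / 0.034932 = 1.7437 rad/s.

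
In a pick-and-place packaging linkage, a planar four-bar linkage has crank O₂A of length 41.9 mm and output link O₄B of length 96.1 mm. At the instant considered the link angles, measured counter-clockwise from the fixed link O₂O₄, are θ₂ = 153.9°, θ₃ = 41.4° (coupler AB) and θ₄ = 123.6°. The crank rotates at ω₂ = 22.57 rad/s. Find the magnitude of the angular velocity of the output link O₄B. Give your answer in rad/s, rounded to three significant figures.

ω₂ = 22.57 rad/s
Differentiating the loop-closure r₂e^{iθ₂}+r₃e^{iθ₃}=r₁+r₄e^{iθ₄} gives r₂ω₂e^{iθ₂}+r₃ω₃e^{iθ₃}=r₄ω₄e^{iθ₄}.
Eliminating the other unknown: ω₄ = r₂ω₂ sin(θ₂−θ₃) / [r₄ sin(θ₄−θ₃)].
Numerator sine = +0.92388; denominator sine = +0.99075.
Result = 0.0419·22.57·(+0.92388) / (0.0961·(+0.99075)) = +9.1764 rad/s; magnitude 9.1764 rad/s.

9.18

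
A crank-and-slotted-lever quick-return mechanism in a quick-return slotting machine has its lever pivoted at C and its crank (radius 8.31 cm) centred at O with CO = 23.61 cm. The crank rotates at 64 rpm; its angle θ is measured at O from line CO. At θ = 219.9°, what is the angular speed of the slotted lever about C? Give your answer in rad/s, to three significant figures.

ω = 6.702 rad/s (from 64 rpm).
Crank pin A relative to C: A = (d + r cosθ, r sinθ); lever angle φ = atan2(r sinθ, d + r cosθ).
Differentiating tanφ: φ̇ = rω(d cosθ + r)/(d² + r² + 2dr cosθ).
d² + r² + 2dr cosθ = |CA|² = 0.0325454 m²;  d cosθ + r = -0.098028 m.
|ω_lever| = |0.0831·6.702·-0.098028| / 0.0325454 = 1.6775 rad/s.

1.68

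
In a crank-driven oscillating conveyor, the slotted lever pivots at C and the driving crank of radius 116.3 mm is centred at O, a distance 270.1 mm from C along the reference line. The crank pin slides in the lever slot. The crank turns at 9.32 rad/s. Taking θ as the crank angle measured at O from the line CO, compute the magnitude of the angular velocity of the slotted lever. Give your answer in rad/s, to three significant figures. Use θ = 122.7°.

0.611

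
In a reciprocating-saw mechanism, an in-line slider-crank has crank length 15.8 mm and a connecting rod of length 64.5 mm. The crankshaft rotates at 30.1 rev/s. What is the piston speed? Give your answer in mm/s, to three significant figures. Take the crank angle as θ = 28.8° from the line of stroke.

ω = 2π·30.1 = 189.1 rad/s
For an in-line slider-crank, x = r cosθ + √(L² − r² sin²θ), so v = −rω sinθ·[1 + r cosθ/√(L² − r² sin²θ)].
With r = 0.0158 m, L = 0.0645 m, θ = 28.8°: √(L² − r² sin²θ) = 0.064049 m.
v = −0.0158·189.1·0.48175·[1 + 0.0158·0.87631/0.064049] = -1.7507 m/s.
|v| = 1.7507 m/s = 1750.7 mm/s.

1750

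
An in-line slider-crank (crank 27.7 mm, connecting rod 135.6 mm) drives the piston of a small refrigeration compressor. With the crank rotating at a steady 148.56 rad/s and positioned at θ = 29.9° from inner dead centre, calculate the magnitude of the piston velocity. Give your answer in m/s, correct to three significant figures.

2.42

ω = 148.6 rad/s
For an in-line slider-crank, x = r cosθ + √(L² − r² sin²θ), so v = −rω sinθ·[1 + r cosθ/√(L² − r² sin²θ)].
With r = 0.0277 m, L = 0.1356 m, θ = 29.9°: √(L² − r² sin²θ) = 0.1349 m.
v = −0.0277·148.6·0.49849·[1 + 0.0277·0.86690/0.1349] = -2.4165 m/s.
|v| = 2.4165 m/s.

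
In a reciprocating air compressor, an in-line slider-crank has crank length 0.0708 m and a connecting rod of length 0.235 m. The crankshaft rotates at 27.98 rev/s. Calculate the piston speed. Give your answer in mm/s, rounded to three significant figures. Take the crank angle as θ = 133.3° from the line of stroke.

7140

ω = 2π·28 = 175.8 rad/s
For an in-line slider-crank, x = r cosθ + √(L² − r² sin²θ), so v = −rω sinθ·[1 + r cosθ/√(L² − r² sin²θ)].
With r = 0.0708 m, L = 0.235 m, θ = 133.3°: √(L² − r² sin²θ) = 0.22928 m.
v = −0.0708·175.8·0.72777·[1 + 0.0708·-0.68582/0.22928] = -7.1401 m/s.
|v| = 7.1401 m/s = 7140.1 mm/s.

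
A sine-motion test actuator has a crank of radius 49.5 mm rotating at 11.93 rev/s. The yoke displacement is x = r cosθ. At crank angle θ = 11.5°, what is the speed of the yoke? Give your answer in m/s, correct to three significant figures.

ω = 74.96 rad/s (from 11.93 rev/s).
x = r cosθ ⇒ ẋ = −rω sinθ.
|v| = rω|sinθ| = 0.0495·74.96·|sin 11.5°| = 0.73974 m/s.

0.740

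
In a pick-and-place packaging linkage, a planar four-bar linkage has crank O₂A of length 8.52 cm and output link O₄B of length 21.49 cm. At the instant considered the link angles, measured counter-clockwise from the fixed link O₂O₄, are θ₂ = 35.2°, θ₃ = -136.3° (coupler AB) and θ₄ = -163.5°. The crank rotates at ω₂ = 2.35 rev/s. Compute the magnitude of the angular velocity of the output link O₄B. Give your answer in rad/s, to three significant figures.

ω₂ = 14.77 rad/s (from 2.35 rev/s).
Differentiating the loop-closure r₂e^{iθ₂}+r₃e^{iθ₃}=r₁+r₄e^{iθ₄} gives r₂ω₂e^{iθ₂}+r₃ω₃e^{iθ₃}=r₄ω₄e^{iθ₄}.
Eliminating the other unknown: ω₄ = r₂ω₂ sin(θ₂−θ₃) / [r₄ sin(θ₄−θ₃)].
Numerator sine = +0.14781; denominator sine = -0.45710.
Result = 0.0852·14.77·(+0.14781) / (0.2149·(-0.45710)) = -1.893 rad/s; magnitude 1.893 rad/s.

1.89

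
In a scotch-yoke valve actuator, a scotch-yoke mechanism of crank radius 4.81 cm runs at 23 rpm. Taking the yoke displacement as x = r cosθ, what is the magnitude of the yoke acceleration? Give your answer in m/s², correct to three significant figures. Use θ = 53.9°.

0.164

ω = 2.409 rad/s (from 23 rpm).
x = r cosθ ⇒ ẍ = −rω² cosθ (ω constant).
|a| = rω²|cosθ| = 0.0481·(2.409)²·|cos 53.9°| = 0.16441 m/s².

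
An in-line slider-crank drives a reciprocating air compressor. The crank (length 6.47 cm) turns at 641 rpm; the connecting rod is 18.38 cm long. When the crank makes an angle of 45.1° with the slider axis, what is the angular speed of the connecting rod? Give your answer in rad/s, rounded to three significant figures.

17.2

ω = 67.13 rad/s (converted from 641 rpm).
The rod makes angle φ with the slider axis where L sinφ = r sinθ; differentiating, L cosφ·φ̇ = r ω cosθ.
L cosφ = √(L² − r² sin²θ) = 0.17799 m.
|ω_rod| = r ω |cosθ| / √(L² − r² sin²θ) = 0.0647·67.13·0.70587/0.17799 = 17.223 rad/s.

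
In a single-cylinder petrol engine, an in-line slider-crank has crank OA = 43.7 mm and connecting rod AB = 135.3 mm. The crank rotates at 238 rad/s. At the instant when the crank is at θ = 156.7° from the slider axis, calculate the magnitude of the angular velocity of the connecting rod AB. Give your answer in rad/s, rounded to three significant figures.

ω = 238 rad/s
The rod makes angle φ with the slider axis where L sinφ = r sinθ; differentiating, L cosφ·φ̇ = r ω cosθ.
L cosφ = √(L² − r² sin²θ) = 0.13419 m.
|ω_rod| = r ω |cosθ| / √(L² − r² sin²θ) = 0.0437·238·0.91845/0.13419 = 71.185 rad/s.

71.2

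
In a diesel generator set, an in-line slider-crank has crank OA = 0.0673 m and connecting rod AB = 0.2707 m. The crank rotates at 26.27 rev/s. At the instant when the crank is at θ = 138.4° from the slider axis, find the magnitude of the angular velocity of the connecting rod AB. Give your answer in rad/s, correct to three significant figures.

31.1

ω = 165.1 rad/s (converted from 26.27 rev/s).
The rod makes angle φ with the slider axis where L sinφ = r sinθ; differentiating, L cosφ·φ̇ = r ω cosθ.
L cosφ = √(L² − r² sin²θ) = 0.26699 m.
|ω_rod| = r ω |cosθ| / √(L² − r² sin²θ) = 0.0673·165.1·0.74780/0.26699 = 31.114 rad/s.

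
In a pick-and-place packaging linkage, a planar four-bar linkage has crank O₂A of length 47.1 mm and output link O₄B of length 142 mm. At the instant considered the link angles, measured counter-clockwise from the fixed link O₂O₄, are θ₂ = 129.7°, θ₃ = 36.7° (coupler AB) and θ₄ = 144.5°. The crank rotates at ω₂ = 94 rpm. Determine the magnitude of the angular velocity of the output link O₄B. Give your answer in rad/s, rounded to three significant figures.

ω₂ = 9.844 rad/s (from 94 rpm).
Differentiating the loop-closure r₂e^{iθ₂}+r₃e^{iθ₃}=r₁+r₄e^{iθ₄} gives r₂ω₂e^{iθ₂}+r₃ω₃e^{iθ₃}=r₄ω₄e^{iθ₄}.
Eliminating the other unknown: ω₄ = r₂ω₂ sin(θ₂−θ₃) / [r₄ sin(θ₄−θ₃)].
Numerator sine = +0.99863; denominator sine = +0.95213.
Result = 0.0471·9.844·(+0.99863) / (0.142·(+0.95213)) = +3.4245 rad/s; magnitude 3.4245 rad/s.

3.42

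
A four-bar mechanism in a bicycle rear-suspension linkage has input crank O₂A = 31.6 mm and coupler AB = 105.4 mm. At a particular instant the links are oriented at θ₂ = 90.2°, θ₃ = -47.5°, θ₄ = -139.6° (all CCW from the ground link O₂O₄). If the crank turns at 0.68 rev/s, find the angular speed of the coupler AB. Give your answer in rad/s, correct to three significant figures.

0.979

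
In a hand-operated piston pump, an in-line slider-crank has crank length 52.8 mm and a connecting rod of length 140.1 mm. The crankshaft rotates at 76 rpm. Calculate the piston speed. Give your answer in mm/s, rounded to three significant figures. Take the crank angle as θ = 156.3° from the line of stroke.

110

ω = 2π·76/60 = 7.959 rad/s
For an in-line slider-crank, x = r cosθ + √(L² − r² sin²θ), so v = −rω sinθ·[1 + r cosθ/√(L² − r² sin²θ)].
With r = 0.0528 m, L = 0.1401 m, θ = 156.3°: √(L² − r² sin²θ) = 0.13848 m.
v = −0.0528·7.959·0.40195·[1 + 0.0528·-0.91566/0.13848] = -0.10994 m/s.
|v| = 0.10994 m/s = 109.94 mm/s.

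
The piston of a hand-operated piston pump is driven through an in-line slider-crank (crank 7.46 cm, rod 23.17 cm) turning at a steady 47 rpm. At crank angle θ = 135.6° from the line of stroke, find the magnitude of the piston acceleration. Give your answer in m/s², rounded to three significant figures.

ω = 2π·47/60 = 4.922 rad/s
x(θ) = r cosθ + √(L² − r² sin²θ); with ω constant, a = ω²·d²x/dθ².
d²x/dθ² = −r cosθ − r²(cos2θ)/√u − r⁴ sin²2θ/(4u^{3/2}),  u = L² − r² sin²θ = 0.0509606 m².
Substituting r = 0.0746 m, L = 0.2317 m, θ = 135.6°: d²x/dθ² = +0.052111 m.
a = ω²·d²x/dθ² = (4.922)²·(+0.052111) = +1.2623 m/s²;  |a| = 1.2623 m/s².

1.26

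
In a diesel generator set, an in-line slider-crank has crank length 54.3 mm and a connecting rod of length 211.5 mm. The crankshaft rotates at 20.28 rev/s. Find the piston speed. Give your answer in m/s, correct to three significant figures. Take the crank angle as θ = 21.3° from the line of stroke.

3.12

ω = 2π·20.3 = 127.4 rad/s
For an in-line slider-crank, x = r cosθ + √(L² − r² sin²θ), so v = −rω sinθ·[1 + r cosθ/√(L² − r² sin²θ)].
With r = 0.0543 m, L = 0.2115 m, θ = 21.3°: √(L² − r² sin²θ) = 0.21058 m.
v = −0.0543·127.4·0.36325·[1 + 0.0543·0.93169/0.21058] = -3.1172 m/s.
|v| = 3.1172 m/s.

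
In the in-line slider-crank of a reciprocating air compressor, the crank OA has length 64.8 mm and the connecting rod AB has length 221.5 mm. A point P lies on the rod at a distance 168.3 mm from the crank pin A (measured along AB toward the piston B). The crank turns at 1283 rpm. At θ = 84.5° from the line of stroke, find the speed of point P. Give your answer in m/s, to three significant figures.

ω = 134.4 rad/s.  Crank-pin speed |V_A| = rω = 8.7062 m/s, perpendicular to OA.
Rod angle: sinφ = −(r/L) sinθ ⇒ φ = -16.930°; ω_rod = −rω cosθ/√(L²−r²sin²θ) = -3.938 rad/s.
V_P = V_A + ω_rod × AP, with AP = 0.1683 m along the rod.
Components: V_Px = −rω sinθ − a·ω_rod·sinφ = -8.8591 m/s;  V_Py = rω cosθ + a·ω_rod·cosφ = +0.20042 m/s.
|V_P| = √(V_Px² + V_Py²) = 8.8614 m/s.

8.86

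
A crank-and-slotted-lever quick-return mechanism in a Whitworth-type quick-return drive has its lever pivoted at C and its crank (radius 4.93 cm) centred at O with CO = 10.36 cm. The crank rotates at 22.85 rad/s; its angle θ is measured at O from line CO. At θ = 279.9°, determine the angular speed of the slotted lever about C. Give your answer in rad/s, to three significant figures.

5.07

ω = 22.85 rad/s
Crank pin A relative to C: A = (d + r cosθ, r sinθ); lever angle φ = atan2(r sinθ, d + r cosθ).
Differentiating tanφ: φ̇ = rω(d cosθ + r)/(d² + r² + 2dr cosθ).
d² + r² + 2dr cosθ = |CA|² = 0.0149197 m²;  d cosθ + r = +0.067112 m.
|ω_lever| = |0.0493·22.85·+0.067112| / 0.0149197 = 5.0672 rad/s.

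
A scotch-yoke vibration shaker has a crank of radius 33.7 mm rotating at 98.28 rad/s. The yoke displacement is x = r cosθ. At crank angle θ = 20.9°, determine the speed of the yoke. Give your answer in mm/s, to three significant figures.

1180

ω = 98.28 rad/s
x = r cosθ ⇒ ẋ = −rω sinθ.
|v| = rω|sinθ| = 0.0337·98.28·|sin 20.9°| = 1.1815 m/s = 1181.5 mm/s.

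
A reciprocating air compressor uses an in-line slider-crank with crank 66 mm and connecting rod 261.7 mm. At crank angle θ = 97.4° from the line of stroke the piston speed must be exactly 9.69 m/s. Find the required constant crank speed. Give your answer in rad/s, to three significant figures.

153

For an in-line slider-crank, |v_piston| = rω|sinθ|·[1 + r cosθ/√(L² − r² sin²θ)].
With r = 0.066 m, L = 0.2617 m, θ = 97.4°: the bracketed kinematic factor |dx/dθ| = 0.063255 m.
ω = v/|dx/dθ| = 9.69/0.063255 = 153.19 rad/s.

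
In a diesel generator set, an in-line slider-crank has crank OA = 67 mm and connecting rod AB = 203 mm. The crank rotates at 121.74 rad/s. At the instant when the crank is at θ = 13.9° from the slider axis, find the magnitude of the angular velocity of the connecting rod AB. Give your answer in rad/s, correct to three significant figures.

ω = 121.7 rad/s
The rod makes angle φ with the slider axis where L sinφ = r sinθ; differentiating, L cosφ·φ̇ = r ω cosθ.
L cosφ = √(L² − r² sin²θ) = 0.20236 m.
|ω_rod| = r ω |cosθ| / √(L² − r² sin²θ) = 0.067·121.7·0.97072/0.20236 = 39.127 rad/s.

39.1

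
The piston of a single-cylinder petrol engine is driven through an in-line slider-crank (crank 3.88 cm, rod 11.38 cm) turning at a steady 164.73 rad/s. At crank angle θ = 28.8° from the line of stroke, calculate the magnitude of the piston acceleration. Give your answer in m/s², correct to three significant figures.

ω = 164.7 rad/s
x(θ) = r cosθ + √(L² − r² sin²θ); with ω constant, a = ω²·d²x/dθ².
d²x/dθ² = −r cosθ − r²(cos2θ)/√u − r⁴ sin²2θ/(4u^{3/2}),  u = L² − r² sin²θ = 0.012601 m².
Substituting r = 0.0388 m, L = 0.1138 m, θ = 28.8°: d²x/dθ² = -0.041472 m.
a = ω²·d²x/dθ² = (164.7)²·(-0.041472) = -1125.4 m/s²;  |a| = 1125.4 m/s².

1130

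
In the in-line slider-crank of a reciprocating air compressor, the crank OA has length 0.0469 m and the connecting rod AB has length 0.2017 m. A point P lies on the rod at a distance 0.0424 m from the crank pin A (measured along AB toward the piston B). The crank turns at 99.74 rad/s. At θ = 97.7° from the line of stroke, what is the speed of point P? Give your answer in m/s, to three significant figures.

ω = 99.74 rad/s.  Crank-pin speed |V_A| = rω = 4.6778 m/s, perpendicular to OA.
Rod angle: sinφ = −(r/L) sinθ ⇒ φ = -13.322°; ω_rod = −rω cosθ/√(L²−r²sin²θ) = +3.1933 rad/s.
V_P = V_A + ω_rod × AP, with AP = 0.0424 m along the rod.
Components: V_Px = −rω sinθ − a·ω_rod·sinφ = -4.6044 m/s;  V_Py = rω cosθ + a·ω_rod·cosφ = -0.49501 m/s.
|V_P| = √(V_Px² + V_Py²) = 4.631 m/s.

4.63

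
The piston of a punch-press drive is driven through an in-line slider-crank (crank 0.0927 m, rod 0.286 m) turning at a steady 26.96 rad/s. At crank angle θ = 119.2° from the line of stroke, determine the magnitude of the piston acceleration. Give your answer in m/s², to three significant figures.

44.3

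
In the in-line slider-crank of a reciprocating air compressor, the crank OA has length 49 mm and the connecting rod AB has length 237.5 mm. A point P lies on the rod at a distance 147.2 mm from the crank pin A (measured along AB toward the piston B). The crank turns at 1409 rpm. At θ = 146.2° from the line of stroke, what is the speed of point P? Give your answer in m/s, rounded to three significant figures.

ω = 147.6 rad/s.  Crank-pin speed |V_A| = rω = 7.23 m/s, perpendicular to OA.
Rod angle: sinφ = −(r/L) sinθ ⇒ φ = -6.591°; ω_rod = −rω cosθ/√(L²−r²sin²θ) = +25.465 rad/s.
V_P = V_A + ω_rod × AP, with AP = 0.1472 m along the rod.
Components: V_Px = −rω sinθ − a·ω_rod·sinφ = -3.5918 m/s;  V_Py = rω cosθ + a·ω_rod·cosφ = -2.2843 m/s.
|V_P| = √(V_Px² + V_Py²) = 4.2566 m/s.

4.26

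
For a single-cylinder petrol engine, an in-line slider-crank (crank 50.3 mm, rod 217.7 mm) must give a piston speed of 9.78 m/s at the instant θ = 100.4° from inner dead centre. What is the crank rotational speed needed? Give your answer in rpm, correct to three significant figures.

1970

For an in-line slider-crank, |v_piston| = rω|sinθ|·[1 + r cosθ/√(L² − r² sin²θ)].
With r = 0.0503 m, L = 0.2177 m, θ = 100.4°: the bracketed kinematic factor |dx/dθ| = 0.047355 m.
ω = v/|dx/dθ| = 9.78/0.047355 = 206.53 rad/s.
N = 60ω/(2π) = 1972.2 rpm.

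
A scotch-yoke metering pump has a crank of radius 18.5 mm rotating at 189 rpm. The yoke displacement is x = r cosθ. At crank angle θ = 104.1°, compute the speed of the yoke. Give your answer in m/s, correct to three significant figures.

ω = 19.79 rad/s (from 189 rpm).
x = r cosθ ⇒ ẋ = −rω sinθ.
|v| = rω|sinθ| = 0.0185·19.79·|sin 104.1°| = 0.35512 m/s.

0.355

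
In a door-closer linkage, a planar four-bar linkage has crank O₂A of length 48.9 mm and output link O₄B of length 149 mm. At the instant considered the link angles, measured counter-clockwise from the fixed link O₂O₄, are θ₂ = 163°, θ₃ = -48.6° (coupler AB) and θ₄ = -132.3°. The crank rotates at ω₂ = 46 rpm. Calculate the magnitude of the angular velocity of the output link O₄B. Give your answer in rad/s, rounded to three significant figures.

ω₂ = 4.817 rad/s (from 46 rpm).
Differentiating the loop-closure r₂e^{iθ₂}+r₃e^{iθ₃}=r₁+r₄e^{iθ₄} gives r₂ω₂e^{iθ₂}+r₃ω₃e^{iθ₃}=r₄ω₄e^{iθ₄}.
Eliminating the other unknown: ω₄ = r₂ω₂ sin(θ₂−θ₃) / [r₄ sin(θ₄−θ₃)].
Numerator sine = -0.52399; denominator sine = -0.99396.
Result = 0.0489·4.817·(-0.52399) / (0.149·(-0.99396)) = +0.83341 rad/s; magnitude 0.83341 rad/s.

0.833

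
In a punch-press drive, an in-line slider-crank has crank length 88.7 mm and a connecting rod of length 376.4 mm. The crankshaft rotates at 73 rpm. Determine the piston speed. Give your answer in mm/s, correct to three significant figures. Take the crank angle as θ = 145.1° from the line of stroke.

312

ω = 2π·73/60 = 7.645 rad/s
For an in-line slider-crank, x = r cosθ + √(L² − r² sin²θ), so v = −rω sinθ·[1 + r cosθ/√(L² − r² sin²θ)].
With r = 0.0887 m, L = 0.3764 m, θ = 145.1°: √(L² − r² sin²θ) = 0.37296 m.
v = −0.0887·7.645·0.57215·[1 + 0.0887·-0.82015/0.37296] = -0.31228 m/s.
|v| = 0.31228 m/s = 312.28 mm/s.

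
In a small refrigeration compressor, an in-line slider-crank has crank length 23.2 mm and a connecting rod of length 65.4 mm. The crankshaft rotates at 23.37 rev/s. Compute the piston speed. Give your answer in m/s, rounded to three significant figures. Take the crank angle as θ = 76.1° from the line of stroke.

3.61

ω = 2π·23.4 = 146.8 rad/s
For an in-line slider-crank, x = r cosθ + √(L² − r² sin²θ), so v = −rω sinθ·[1 + r cosθ/√(L² − r² sin²θ)].
With r = 0.0232 m, L = 0.0654 m, θ = 76.1°: √(L² − r² sin²θ) = 0.0614 m.
v = −0.0232·146.8·0.97072·[1 + 0.0232·0.24023/0.0614] = -3.607 m/s.
|v| = 3.607 m/s.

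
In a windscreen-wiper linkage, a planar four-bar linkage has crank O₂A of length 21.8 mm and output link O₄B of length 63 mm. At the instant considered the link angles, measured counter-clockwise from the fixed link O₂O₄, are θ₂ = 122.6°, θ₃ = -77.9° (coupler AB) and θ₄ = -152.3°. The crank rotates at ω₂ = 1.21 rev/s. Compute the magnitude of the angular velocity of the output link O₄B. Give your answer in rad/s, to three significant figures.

0.957

ω₂ = 7.603 rad/s (from 1.21 rev/s).
Differentiating the loop-closure r₂e^{iθ₂}+r₃e^{iθ₃}=r₁+r₄e^{iθ₄} gives r₂ω₂e^{iθ₂}+r₃ω₃e^{iθ₃}=r₄ω₄e^{iθ₄}.
Eliminating the other unknown: ω₄ = r₂ω₂ sin(θ₂−θ₃) / [r₄ sin(θ₄−θ₃)].
Numerator sine = -0.35021; denominator sine = -0.96316.
Result = 0.0218·7.603·(-0.35021) / (0.063·(-0.96316)) = +0.95655 rad/s; magnitude 0.95655 rad/s.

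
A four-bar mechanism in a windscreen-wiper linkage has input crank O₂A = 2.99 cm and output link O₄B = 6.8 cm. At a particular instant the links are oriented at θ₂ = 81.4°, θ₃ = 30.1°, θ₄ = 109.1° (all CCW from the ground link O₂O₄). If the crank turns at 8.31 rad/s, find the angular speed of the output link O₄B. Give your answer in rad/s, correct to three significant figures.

2.91

ω₂ = 8.31 rad/s
Differentiating the loop-closure r₂e^{iθ₂}+r₃e^{iθ₃}=r₁+r₄e^{iθ₄} gives r₂ω₂e^{iθ₂}+r₃ω₃e^{iθ₃}=r₄ω₄e^{iθ₄}.
Eliminating the other unknown: ω₄ = r₂ω₂ sin(θ₂−θ₃) / [r₄ sin(θ₄−θ₃)].
Numerator sine = +0.78043; denominator sine = +0.98163.
Result = 0.0299·8.31·(+0.78043) / (0.068·(+0.98163)) = +2.905 rad/s; magnitude 2.905 rad/s.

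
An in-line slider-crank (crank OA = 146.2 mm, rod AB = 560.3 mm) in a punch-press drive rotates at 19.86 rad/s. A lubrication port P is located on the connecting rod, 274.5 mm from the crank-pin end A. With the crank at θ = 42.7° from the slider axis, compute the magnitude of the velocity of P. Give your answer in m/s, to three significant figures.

2.42

ω = 19.86 rad/s.  Crank-pin speed |V_A| = rω = 2.9035 m/s, perpendicular to OA.
Rod angle: sinφ = −(r/L) sinθ ⇒ φ = -10.192°; ω_rod = −rω cosθ/√(L²−r²sin²θ) = -3.8695 rad/s.
V_P = V_A + ω_rod × AP, with AP = 0.2745 m along the rod.
Components: V_Px = −rω sinθ − a·ω_rod·sinφ = -2.157 m/s;  V_Py = rω cosθ + a·ω_rod·cosφ = +1.0884 m/s.
|V_P| = √(V_Px² + V_Py²) = 2.4161 m/s.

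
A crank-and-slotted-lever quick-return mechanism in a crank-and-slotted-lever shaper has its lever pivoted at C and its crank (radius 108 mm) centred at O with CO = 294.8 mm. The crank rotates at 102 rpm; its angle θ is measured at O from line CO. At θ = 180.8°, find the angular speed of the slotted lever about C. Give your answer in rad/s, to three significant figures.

6.17

ω = 10.68 rad/s (from 102 rpm).
Crank pin A relative to C: A = (d + r cosθ, r sinθ); lever angle φ = atan2(r sinθ, d + r cosθ).
Differentiating tanφ: φ̇ = rω(d cosθ + r)/(d² + r² + 2dr cosθ).
d² + r² + 2dr cosθ = |CA|² = 0.0349004 m²;  d cosθ + r = -0.18677 m.
|ω_lever| = |0.108·10.68·-0.18677| / 0.0349004 = 6.1735 rad/s.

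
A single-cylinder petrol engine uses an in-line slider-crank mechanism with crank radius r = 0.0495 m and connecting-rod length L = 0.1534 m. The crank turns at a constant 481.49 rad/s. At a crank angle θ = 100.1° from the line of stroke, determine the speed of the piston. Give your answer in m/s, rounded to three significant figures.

22.1

ω = 481.5 rad/s
For an in-line slider-crank, x = r cosθ + √(L² − r² sin²θ), so v = −rω sinθ·[1 + r cosθ/√(L² − r² sin²θ)].
With r = 0.0495 m, L = 0.1534 m, θ = 100.1°: √(L² − r² sin²θ) = 0.14545 m.
v = −0.0495·481.5·0.98450·[1 + 0.0495·-0.17537/0.14545] = -22.064 m/s.
|v| = 22.064 m/s.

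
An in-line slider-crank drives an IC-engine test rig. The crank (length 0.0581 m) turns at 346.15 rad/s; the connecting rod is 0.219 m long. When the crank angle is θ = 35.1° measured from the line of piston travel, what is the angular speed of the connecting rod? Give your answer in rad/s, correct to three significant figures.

76.0

ω = 346.1 rad/s
The rod makes angle φ with the slider axis where L sinφ = r sinθ; differentiating, L cosφ·φ̇ = r ω cosθ.
L cosφ = √(L² − r² sin²θ) = 0.21644 m.
|ω_rod| = r ω |cosθ| / √(L² − r² sin²θ) = 0.0581·346.1·0.81815/0.21644 = 76.022 rad/s.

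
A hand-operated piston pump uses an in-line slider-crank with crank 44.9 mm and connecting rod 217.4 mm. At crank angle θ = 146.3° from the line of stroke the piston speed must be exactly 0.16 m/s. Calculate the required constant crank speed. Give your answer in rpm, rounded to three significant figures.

For an in-line slider-crank, |v_piston| = rω|sinθ|·[1 + r cosθ/√(L² − r² sin²θ)].
With r = 0.0449 m, L = 0.2174 m, θ = 146.3°: the bracketed kinematic factor |dx/dθ| = 0.020604 m.
ω = v/|dx/dθ| = 0.16/0.020604 = 7.7657 rad/s.
N = 60ω/(2π) = 74.157 rpm.

74.2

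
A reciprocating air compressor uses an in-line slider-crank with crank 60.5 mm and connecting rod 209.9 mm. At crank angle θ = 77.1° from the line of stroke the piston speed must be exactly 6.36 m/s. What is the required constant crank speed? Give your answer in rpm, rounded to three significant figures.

965

For an in-line slider-crank, |v_piston| = rω|sinθ|·[1 + r cosθ/√(L² − r² sin²θ)].
With r = 0.0605 m, L = 0.2099 m, θ = 77.1°: the bracketed kinematic factor |dx/dθ| = 0.062927 m.
ω = v/|dx/dθ| = 6.36/0.062927 = 101.07 rad/s.
N = 60ω/(2π) = 965.14 rpm.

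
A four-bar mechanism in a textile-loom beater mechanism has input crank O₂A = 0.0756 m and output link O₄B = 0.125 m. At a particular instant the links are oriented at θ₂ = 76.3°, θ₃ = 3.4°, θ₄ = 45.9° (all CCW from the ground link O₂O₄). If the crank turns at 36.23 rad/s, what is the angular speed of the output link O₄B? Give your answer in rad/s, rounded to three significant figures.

ω₂ = 36.23 rad/s
Differentiating the loop-closure r₂e^{iθ₂}+r₃e^{iθ₃}=r₁+r₄e^{iθ₄} gives r₂ω₂e^{iθ₂}+r₃ω₃e^{iθ₃}=r₄ω₄e^{iθ₄}.
Eliminating the other unknown: ω₄ = r₂ω₂ sin(θ₂−θ₃) / [r₄ sin(θ₄−θ₃)].
Numerator sine = +0.95579; denominator sine = +0.67559.
Result = 0.0756·36.23·(+0.95579) / (0.125·(+0.67559)) = +31 rad/s; magnitude 31 rad/s.

31.0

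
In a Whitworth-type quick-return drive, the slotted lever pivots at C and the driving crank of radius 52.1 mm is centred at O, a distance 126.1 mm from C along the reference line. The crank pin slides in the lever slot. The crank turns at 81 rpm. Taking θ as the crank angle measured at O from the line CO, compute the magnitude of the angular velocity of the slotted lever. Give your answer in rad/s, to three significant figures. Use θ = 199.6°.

4.73

ω = 8.482 rad/s (from 81 rpm).
Crank pin A relative to C: A = (d + r cosθ, r sinθ); lever angle φ = atan2(r sinθ, d + r cosθ).
Differentiating tanφ: φ̇ = rω(d cosθ + r)/(d² + r² + 2dr cosθ).
d² + r² + 2dr cosθ = |CA|² = 0.00623734 m²;  d cosθ + r = -0.066693 m.
|ω_lever| = |0.0521·8.482·-0.066693| / 0.00623734 = 4.7254 rad/s.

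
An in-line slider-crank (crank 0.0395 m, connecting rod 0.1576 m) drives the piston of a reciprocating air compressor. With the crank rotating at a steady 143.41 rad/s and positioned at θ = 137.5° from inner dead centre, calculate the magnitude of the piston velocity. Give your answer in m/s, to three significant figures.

ω = 143.4 rad/s
For an in-line slider-crank, x = r cosθ + √(L² − r² sin²θ), so v = −rω sinθ·[1 + r cosθ/√(L² − r² sin²θ)].
With r = 0.0395 m, L = 0.1576 m, θ = 137.5°: √(L² − r² sin²θ) = 0.15532 m.
v = −0.0395·143.4·0.67559·[1 + 0.0395·-0.73728/0.15532] = -3.1095 m/s.
|v| = 3.1095 m/s.

3.11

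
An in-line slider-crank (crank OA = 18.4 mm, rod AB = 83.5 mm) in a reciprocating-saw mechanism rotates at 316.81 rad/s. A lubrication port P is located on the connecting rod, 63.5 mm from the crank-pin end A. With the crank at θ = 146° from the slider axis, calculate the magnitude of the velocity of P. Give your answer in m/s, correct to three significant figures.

3.03

ω = 316.8 rad/s.  Crank-pin speed |V_A| = rω = 5.8293 m/s, perpendicular to OA.
Rod angle: sinφ = −(r/L) sinθ ⇒ φ = -7.078°; ω_rod = −rω cosθ/√(L²−r²sin²θ) = +58.321 rad/s.
V_P = V_A + ω_rod × AP, with AP = 0.0635 m along the rod.
Components: V_Px = −rω sinθ − a·ω_rod·sinφ = -2.8034 m/s;  V_Py = rω cosθ + a·ω_rod·cosφ = -1.1575 m/s.
|V_P| = √(V_Px² + V_Py²) = 3.0329 m/s.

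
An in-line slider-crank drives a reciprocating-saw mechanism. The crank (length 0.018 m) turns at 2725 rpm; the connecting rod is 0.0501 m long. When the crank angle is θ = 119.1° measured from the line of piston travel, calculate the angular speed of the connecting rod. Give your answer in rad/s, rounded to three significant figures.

ω = 285.4 rad/s (converted from 2725 rpm).
The rod makes angle φ with the slider axis where L sinφ = r sinθ; differentiating, L cosφ·φ̇ = r ω cosθ.
L cosφ = √(L² − r² sin²θ) = 0.047567 m.
|ω_rod| = r ω |cosθ| / √(L² − r² sin²θ) = 0.018·285.4·0.48634/0.047567 = 52.516 rad/s.

52.5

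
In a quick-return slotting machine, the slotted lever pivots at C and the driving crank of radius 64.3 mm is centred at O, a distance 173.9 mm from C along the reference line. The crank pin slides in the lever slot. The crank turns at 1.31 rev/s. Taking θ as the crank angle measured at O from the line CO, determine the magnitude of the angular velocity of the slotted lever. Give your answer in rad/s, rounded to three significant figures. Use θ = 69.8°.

1.56

ω = 8.231 rad/s (from 1.31 rev/s).
Crank pin A relative to C: A = (d + r cosθ, r sinθ); lever angle φ = atan2(r sinθ, d + r cosθ).
Differentiating tanφ: φ̇ = rω(d cosθ + r)/(d² + r² + 2dr cosθ).
d² + r² + 2dr cosθ = |CA|² = 0.0420978 m²;  d cosθ + r = +0.12435 m.
|ω_lever| = |0.0643·8.231·+0.12435| / 0.0420978 = 1.5633 rad/s.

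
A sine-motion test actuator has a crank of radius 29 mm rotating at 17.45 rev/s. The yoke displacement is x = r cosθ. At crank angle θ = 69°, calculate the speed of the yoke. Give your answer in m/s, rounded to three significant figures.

2.97

ω = 109.6 rad/s (from 17.45 rev/s).
x = r cosθ ⇒ ẋ = −rω sinθ.
|v| = rω|sinθ| = 0.029·109.6·|sin 69°| = 2.9684 m/s.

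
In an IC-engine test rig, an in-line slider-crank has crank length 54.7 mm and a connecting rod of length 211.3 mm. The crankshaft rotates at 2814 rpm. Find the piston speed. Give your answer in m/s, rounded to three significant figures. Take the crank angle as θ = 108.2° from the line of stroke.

ω = 2π·2814/60 = 294.7 rad/s
For an in-line slider-crank, x = r cosθ + √(L² − r² sin²θ), so v = −rω sinθ·[1 + r cosθ/√(L² − r² sin²θ)].
With r = 0.0547 m, L = 0.2113 m, θ = 108.2°: √(L² − r² sin²θ) = 0.20481 m.
v = −0.0547·294.7·0.94997·[1 + 0.0547·-0.31233/0.20481] = -14.035 m/s.
|v| = 14.035 m/s.

14.0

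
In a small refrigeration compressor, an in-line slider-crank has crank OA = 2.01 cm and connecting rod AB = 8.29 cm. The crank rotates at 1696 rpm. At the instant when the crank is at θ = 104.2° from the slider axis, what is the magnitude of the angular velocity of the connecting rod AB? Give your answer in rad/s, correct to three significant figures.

ω = 177.6 rad/s (converted from 1696 rpm).
The rod makes angle φ with the slider axis where L sinφ = r sinθ; differentiating, L cosφ·φ̇ = r ω cosθ.
L cosφ = √(L² − r² sin²θ) = 0.080577 m.
|ω_rod| = r ω |cosθ| / √(L² − r² sin²θ) = 0.0201·177.6·0.24531/0.080577 = 10.868 rad/s.

10.9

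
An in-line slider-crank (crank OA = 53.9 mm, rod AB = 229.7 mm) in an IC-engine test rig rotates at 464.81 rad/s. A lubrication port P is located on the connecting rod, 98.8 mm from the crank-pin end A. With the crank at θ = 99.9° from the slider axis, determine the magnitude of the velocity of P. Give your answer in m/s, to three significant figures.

ω = 464.8 rad/s.  Crank-pin speed |V_A| = rω = 25.053 m/s, perpendicular to OA.
Rod angle: sinφ = −(r/L) sinθ ⇒ φ = -13.365°; ω_rod = −rω cosθ/√(L²−r²sin²θ) = +19.274 rad/s.
V_P = V_A + ω_rod × AP, with AP = 0.0988 m along the rod.
Components: V_Px = −rω sinθ − a·ω_rod·sinφ = -24.24 m/s;  V_Py = rω cosθ + a·ω_rod·cosφ = -2.4547 m/s.
|V_P| = √(V_Px² + V_Py²) = 24.364 m/s.

24.4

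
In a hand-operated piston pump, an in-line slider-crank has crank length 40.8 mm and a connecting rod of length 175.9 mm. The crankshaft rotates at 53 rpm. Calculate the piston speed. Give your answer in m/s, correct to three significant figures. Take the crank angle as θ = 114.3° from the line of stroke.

0.186

ω = 2π·53/60 = 5.55 rad/s
For an in-line slider-crank, x = r cosθ + √(L² − r² sin²θ), so v = −rω sinθ·[1 + r cosθ/√(L² − r² sin²θ)].
With r = 0.0408 m, L = 0.1759 m, θ = 114.3°: √(L² − r² sin²θ) = 0.17192 m.
v = −0.0408·5.55·0.91140·[1 + 0.0408·-0.41151/0.17192] = -0.18623 m/s.
|v| = 0.18623 m/s.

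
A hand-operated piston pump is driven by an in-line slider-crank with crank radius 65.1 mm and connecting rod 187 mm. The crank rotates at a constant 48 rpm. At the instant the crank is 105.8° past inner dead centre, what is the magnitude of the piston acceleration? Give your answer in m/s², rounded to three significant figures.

ω = 2π·48/60 = 5.027 rad/s
x(θ) = r cosθ + √(L² − r² sin²θ); with ω constant, a = ω²·d²x/dθ².
d²x/dθ² = −r cosθ − r²(cos2θ)/√u − r⁴ sin²2θ/(4u^{3/2}),  u = L² − r² sin²θ = 0.0310452 m².
Substituting r = 0.0651 m, L = 0.187 m, θ = 105.8°: d²x/dθ² = +0.037986 m.
a = ω²·d²x/dθ² = (5.027)²·(+0.037986) = +0.95977 m/s²;  |a| = 0.95977 m/s².

0.960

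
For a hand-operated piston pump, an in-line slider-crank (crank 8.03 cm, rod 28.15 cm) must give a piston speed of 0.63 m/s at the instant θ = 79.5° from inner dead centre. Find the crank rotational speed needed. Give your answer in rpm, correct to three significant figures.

72.3

For an in-line slider-crank, |v_piston| = rω|sinθ|·[1 + r cosθ/√(L² − r² sin²θ)].
With r = 0.0803 m, L = 0.2815 m, θ = 79.5°: the bracketed kinematic factor |dx/dθ| = 0.083231 m.
ω = v/|dx/dθ| = 0.63/0.083231 = 7.5693 rad/s.
N = 60ω/(2π) = 72.281 rpm.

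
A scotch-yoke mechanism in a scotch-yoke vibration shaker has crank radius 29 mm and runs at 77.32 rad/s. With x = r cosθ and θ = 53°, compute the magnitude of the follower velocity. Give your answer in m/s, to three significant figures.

1.79

ω = 77.32 rad/s
x = r cosθ ⇒ ẋ = −rω sinθ.
|v| = rω|sinθ| = 0.029·77.32·|sin 53°| = 1.7908 m/s.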